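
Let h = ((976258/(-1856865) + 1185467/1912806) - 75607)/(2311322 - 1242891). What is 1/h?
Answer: -66576794378773770/4711268612188339 ≈ -14.131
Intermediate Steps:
h = -4711268612188339/66576794378773770 (h = ((976258*(-1/1856865) + 1185467*(1/1912806)) - 75607)/1068431 = ((-976258/1856865 + 62393/100674) - 75607)*(1/1068431) = (5857193351/62312675670 - 75607)*(1/1068431) = -4711268612188339/62312675670*1/1068431 = -4711268612188339/66576794378773770 ≈ -0.070764)
1/h = 1/(-4711268612188339/66576794378773770) = -66576794378773770/4711268612188339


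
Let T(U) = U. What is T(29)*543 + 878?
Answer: 16625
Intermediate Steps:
T(29)*543 + 878 = 29*543 + 878 = 15747 + 878 = 16625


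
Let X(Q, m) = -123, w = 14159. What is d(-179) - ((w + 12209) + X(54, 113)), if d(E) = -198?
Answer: -26443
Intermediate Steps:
d(-179) - ((w + 12209) + X(54, 113)) = -198 - ((14159 + 12209) - 123) = -198 - (26368 - 123) = -198 - 1*26245 = -198 - 26245 = -26443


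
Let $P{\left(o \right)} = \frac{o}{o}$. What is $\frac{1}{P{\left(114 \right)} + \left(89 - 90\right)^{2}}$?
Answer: $\frac{1}{2} \approx 0.5$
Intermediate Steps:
$P{\left(o \right)} = 1$
$\frac{1}{P{\left(114 \right)} + \left(89 - 90\right)^{2}} = \frac{1}{1 + \left(89 - 90\right)^{2}} = \frac{1}{1 + \left(-1\right)^{2}} = \frac{1}{1 + 1} = \frac{1}{2}$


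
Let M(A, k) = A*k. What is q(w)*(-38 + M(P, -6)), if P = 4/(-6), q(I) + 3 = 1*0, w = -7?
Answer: 102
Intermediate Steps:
q(I) = -3 (q(I) = -3 + 1*0 = -3 + 0 = -3)
P = -⅔ (P = 4*(-⅙) = -⅔ ≈ -0.66667)
q(w)*(-38 + M(P, -6)) = -3*(-38 - ⅔*(-6)) = -3*(-38 + 4) = -3*(-34) = 102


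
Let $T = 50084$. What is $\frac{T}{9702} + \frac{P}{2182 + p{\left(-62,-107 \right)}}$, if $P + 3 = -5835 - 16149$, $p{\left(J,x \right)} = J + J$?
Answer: $- \frac{53569}{9702} \approx -5.5214$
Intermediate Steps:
$p{\left(J,x \right)} = 2 J$
$P = -21987$ ($P = -3 - 21984 = -21987$)
$\frac{T}{9702} + \frac{P}{2182 + p{\left(-62,-107 \right)}} = \frac{50084}{9702} - \frac{21987}{2182 + 2 \left(-62\right)} = 50084 \cdot \frac{1}{9702} - \frac{21987}{2182 - 124} = \frac{25042}{4851} - \frac{21987}{2058} = \frac{25042}{4851} - \frac{1047}{98} = - \frac{53569}{9702}$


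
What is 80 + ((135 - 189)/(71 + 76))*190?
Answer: 500/49 ≈ 10.204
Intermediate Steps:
80 + ((135 - 189)/(71 + 76))*190 = 80 - 54/147*190 = 80 - 54*1/147*190 = 80 - 18/49*190 = 80 - 3420/49 = 500/49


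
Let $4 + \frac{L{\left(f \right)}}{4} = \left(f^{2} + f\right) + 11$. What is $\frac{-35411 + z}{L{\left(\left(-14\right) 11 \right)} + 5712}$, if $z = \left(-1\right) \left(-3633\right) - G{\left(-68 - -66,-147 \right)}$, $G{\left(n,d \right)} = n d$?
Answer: $- \frac{8018}{24997} \approx -0.32076$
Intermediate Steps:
$L{\left(f \right)} = 28 + 4 f + 4 f^{2}$ ($L{\left(f \right)} = -16 + 4 \left(\left(f^{2} + f\right) + 11\right) = -16 + 4 \left(\left(f + f^{2}\right) + 11\right) = -16 + 4 \left(11 + f + f^{2}\right) = -16 + \left(44 + 4 f + 4 f^{2}\right) = 28 + 4 f + 4 f^{2}$)
$G{\left(n,d \right)} = d n$
$z = 3339$ ($z = \left(-1\right) \left(-3633\right) - - 147 \left(-68 - -66\right) = 3633 - - 147 \left(-68 + 66\right) = 3633 - \left(-147\right) \left(-2\right) = 3633 - 294 = 3339$)
$\frac{-35411 + z}{L{\left(\left(-14\right) 11 \right)} + 5712} = \frac{-35411 + 3339}{\left(28 + 4 \left(\left(-14\right) 11\right) + 4 \left(\left(-14\right) 11\right)^{2}\right) + 5712} = - \frac{32072}{\left(28 + 4 \left(-154\right) + 4 \left(-154\right)^{2}\right) + 5712} = - \frac{32072}{\left(28 - 616 + 4 \cdot 23716\right) + 5712} = - \frac{32072}{\left(28 - 616 + 94864\right) + 5712} = - \frac{32072}{94276 + 5712} = - \frac{32072}{99988} = \left(-32072\right) \frac{1}{99988} = - \frac{8018}{24997}$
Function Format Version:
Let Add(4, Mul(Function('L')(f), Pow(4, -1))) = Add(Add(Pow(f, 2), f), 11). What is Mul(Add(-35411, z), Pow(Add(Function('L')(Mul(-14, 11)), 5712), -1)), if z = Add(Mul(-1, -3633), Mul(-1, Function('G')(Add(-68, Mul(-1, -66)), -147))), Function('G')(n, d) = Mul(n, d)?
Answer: Rational(-8018, 24997) ≈ -0.32076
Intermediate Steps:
Function('L')(f) = Add(28, Mul(4, f), Mul(4, Pow(f, 2))) (Function('L')(f) = Add(-16, Mul(4, Add(Add(Pow(f, 2), f), 11))) = Add(-16, Mul(4, Add(Add(f, Pow(f, 2)), 11))) = Add(-16, Mul(4, Add(11, f, Pow(f, 2)))) = Add(-16, Add(44, Mul(4, f), Mul(4, Pow(f, 2)))) = Add(28, Mul(4, f), Mul(4, Pow(f, 2))))
Function('G')(n, d) = Mul(d, n)
z = 3339 (z = Add(Mul(-1, -3633), Mul(-1, Mul(-147, Add(-68, Mul(-1, -66))))) = Add(3633, Mul(-1, Mul(-147, Add(-68, 66)))) = Add(3633, Mul(-1, Mul(-147, -2))) = Add(3633, Mul(-1, 294)) = Add(3633, -294) = 3339)
Mul(Add(-35411, z), Pow(Add(Function('L')(Mul(-14, 11)), 5712), -1)) = Mul(Add(-35411, 3339), Pow(Add(Add(28, Mul(4, Mul(-14, 11)), Mul(4, Pow(Mul(-14, 11), 2))), 5712), -1)) = Mul(-32072, Pow(Add(Add(28, Mul(4, -154), Mul(4, Pow(-154, 2))), 5712), -1)) = Mul(-32072, Pow(Add(Add(28, -616, Mul(4, 23716)), 5712), -1)) = Mul(-32072, Pow(Add(Add(28, -616, 94864), 5712), -1)) = Mul(-32072, Pow(Add(94276, 5712), -1)) = Mul(-32072, Pow(99988, -1)) = Mul(-32072, Rational(1, 99988)) = Rational(-8018, 24997)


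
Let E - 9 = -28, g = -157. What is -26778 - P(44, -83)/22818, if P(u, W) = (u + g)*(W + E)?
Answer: -101838655/3803 ≈ -26779.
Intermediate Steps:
E = -19 (E = 9 - 28 = -19)
P(u, W) = (-157 + u)*(-19 + W) (P(u, W) = (u - 157)*(W - 19) = (-157 + u)*(-19 + W))
-26778 - P(44, -83)/22818 = -26778 - (2983 - 157*(-83) - 19*44 - 83*44)/22818 = -26778 - (2983 + 13031 - 836 - 3652)/22818 = -26778 - 11526/22818 = -26778 - 1*1921/3803 = -26778 - 1921/3803 = -101838655/3803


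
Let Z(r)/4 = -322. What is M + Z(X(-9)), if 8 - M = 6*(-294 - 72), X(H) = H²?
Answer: 916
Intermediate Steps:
M = 2204 (M = 8 - 6*(-294 - 72) = 8 - 6*(-366) = 8 - 1*(-2196) = 8 + 2196 = 2204)
Z(r) = -1288 (Z(r) = 4*(-322) = -1288)
M + Z(X(-9)) = 2204 - 1288 = 916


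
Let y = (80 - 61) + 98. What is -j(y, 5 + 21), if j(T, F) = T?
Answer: -117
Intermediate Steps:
y = 117 (y = 19 + 98 = 117)
-j(y, 5 + 21) = -1*117 = -117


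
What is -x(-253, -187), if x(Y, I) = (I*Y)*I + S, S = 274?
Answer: 8846883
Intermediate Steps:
x(Y, I) = 274 + Y*I**2 (x(Y, I) = (I*Y)*I + 274 = Y*I**2 + 274 = 274 + Y*I**2)
-x(-253, -187) = -(274 - 253*(-187)**2) = -(274 - 253*34969) = -(274 - 8847157) = -1*(-8846883) = 8846883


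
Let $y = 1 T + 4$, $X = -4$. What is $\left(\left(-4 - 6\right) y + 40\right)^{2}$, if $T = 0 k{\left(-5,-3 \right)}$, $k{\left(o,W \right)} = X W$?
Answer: $0$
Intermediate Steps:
$k{\left(o,W \right)} = - 4 W$
$T = 0$ ($T = 0 \left(\left(-4\right) \left(-3\right)\right) = 0 \cdot 12 = 0$)
$y = 4$ ($y = 1 \cdot 0 + 4 = 0 + 4 = 4$)
$\left(\left(-4 - 6\right) y + 40\right)^{2} = \left(\left(-4 - 6\right) 4 + 40\right)^{2} = \left(\left(-10\right) 4 + 40\right)^{2} = \left(-40 + 40\right)^{2} = 0^{2} = 0$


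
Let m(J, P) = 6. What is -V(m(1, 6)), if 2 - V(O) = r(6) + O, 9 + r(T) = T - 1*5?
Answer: -4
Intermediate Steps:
r(T) = -14 + T (r(T) = -9 + (T - 1*5) = -9 + (T - 5) = -9 + (-5 + T) = -14 + T)
V(O) = 10 - O (V(O) = 2 - ((-14 + 6) + O) = 2 - (-8 + O) = 2 + (8 - O) = 10 - O)
-V(m(1, 6)) = -(10 - 1*6) = -(10 - 6) = -1*4 = -4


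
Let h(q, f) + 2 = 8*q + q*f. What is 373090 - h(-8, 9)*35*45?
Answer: 590440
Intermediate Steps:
h(q, f) = -2 + 8*q + f*q (h(q, f) = -2 + (8*q + q*f) = -2 + (8*q + f*q) = -2 + 8*q + f*q)
373090 - h(-8, 9)*35*45 = 373090 - (-2 + 8*(-8) + 9*(-8))*35*45 = 373090 - (-2 - 64 - 72)*35*45 = 373090 - (-138*35)*45 = 373090 - (-4830)*45 = 373090 - 1*(-217350) = 373090 + 217350 = 590440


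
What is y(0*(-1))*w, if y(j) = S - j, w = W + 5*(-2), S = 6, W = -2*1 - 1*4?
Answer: -96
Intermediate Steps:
W = -6 (W = -2 - 4 = -6)
w = -16 (w = -6 + 5*(-2) = -6 - 10 = -16)
y(j) = 6 - j
y(0*(-1))*w = (6 - 0*(-1))*(-16) = (6 - 1*0)*(-16) = (6 + 0)*(-16) = 6*(-16) = -96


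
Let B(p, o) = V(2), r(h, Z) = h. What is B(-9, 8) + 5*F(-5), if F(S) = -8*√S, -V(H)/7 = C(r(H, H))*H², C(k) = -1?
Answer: 28 - 40*I*√5 ≈ 28.0 - 89.443*I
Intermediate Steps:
V(H) = 7*H² (V(H) = -(-7)*H² = 7*H²)
B(p, o) = 28 (B(p, o) = 7*2² = 7*4 = 28)
B(-9, 8) + 5*F(-5) = 28 + 5*(-8*I*√5) = 28 - 40*I*√5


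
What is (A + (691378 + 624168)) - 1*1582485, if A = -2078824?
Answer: -2345763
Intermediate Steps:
(A + (691378 + 624168)) - 1*1582485 = (-2078824 + (691378 + 624168)) - 1*1582485 = (-2078824 + 1315546) - 1582485 = -763278 - 1582485 = -2345763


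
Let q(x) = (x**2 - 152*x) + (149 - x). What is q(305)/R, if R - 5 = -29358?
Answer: -46509/29353 ≈ -1.5845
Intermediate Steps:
R = -29353 (R = 5 - 29358 = -29353)
q(x) = 149 + x**2 - 153*x
q(305)/R = (149 + 305**2 - 153*305)/(-29353) = (149 + 93025 - 46665)*(-1/29353) = 46509*(-1/29353) = -46509/29353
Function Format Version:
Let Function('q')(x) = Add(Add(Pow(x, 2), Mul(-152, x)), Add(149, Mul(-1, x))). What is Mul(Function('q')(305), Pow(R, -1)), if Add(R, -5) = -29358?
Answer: Rational(-46509, 29353) ≈ -1.5845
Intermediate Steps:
R = -29353 (R = Add(5, -29358) = -29353)
Function('q')(x) = Add(149, Pow(x, 2), Mul(-153, x))
Mul(Function('q')(305), Pow(R, -1)) = Mul(Add(149, Pow(305, 2), Mul(-153, 305)), Pow(-29353, -1)) = Mul(Add(149, 93025, -46665), Rational(-1, 29353)) = Mul(46509, Rational(-1, 29353)) = Rational(-46509, 29353)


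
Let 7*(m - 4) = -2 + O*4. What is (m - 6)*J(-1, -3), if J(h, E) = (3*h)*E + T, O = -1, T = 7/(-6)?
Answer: -470/21 ≈ -22.381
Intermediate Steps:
T = -7/6 (T = 7*(-⅙) = -7/6 ≈ -1.1667)
J(h, E) = -7/6 + 3*E*h (J(h, E) = (3*h)*E - 7/6 = 3*E*h - 7/6 = -7/6 + 3*E*h)
m = 22/7 (m = 4 + (-2 - 1*4)/7 = 4 + (-2 - 4)/7 = 4 + (⅐)*(-6) = 4 - 6/7 = 22/7 ≈ 3.1429)
(m - 6)*J(-1, -3) = (22/7 - 6)*(-7/6 + 3*(-3)*(-1)) = -20*(-7/6 + 9)/7 = -20/7*47/6 = -470/21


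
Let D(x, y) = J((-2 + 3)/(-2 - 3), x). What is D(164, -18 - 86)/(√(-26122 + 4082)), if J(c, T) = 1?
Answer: -I*√5510/11020 ≈ -0.0067359*I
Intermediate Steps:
D(x, y) = 1
D(164, -18 - 86)/(√(-26122 + 4082)) = 1/√(-26122 + 4082) = 1/√(-22040) = 1/(2*I*√5510) = 1*(-I*√5510/11020) = -I*√5510/11020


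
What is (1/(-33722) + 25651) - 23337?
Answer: 78032707/33722 ≈ 2314.0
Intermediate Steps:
(1/(-33722) + 25651) - 23337 = (-1/33722 + 25651) - 23337 = 865003021/33722 - 23337 = 78032707/33722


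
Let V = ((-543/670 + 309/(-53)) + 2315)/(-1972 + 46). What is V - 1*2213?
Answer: -151434041221/68392260 ≈ -2214.2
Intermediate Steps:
V = -81969841/68392260 (V = ((-543*1/670 + 309*(-1/53)) + 2315)/(-1926) = ((-543/670 - 309/53) + 2315)*(-1/1926) = (-235809/35510 + 2315)*(-1/1926) = (81969841/35510)*(-1/1926) = -81969841/68392260 ≈ -1.1985)
V - 1*2213 = -81969841/68392260 - 1*2213 = -81969841/68392260 - 2213 = -151434041221/68392260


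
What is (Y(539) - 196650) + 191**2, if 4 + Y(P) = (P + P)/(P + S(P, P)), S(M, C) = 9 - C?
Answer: -1440479/9 ≈ -1.6005e+5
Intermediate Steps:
Y(P) = -4 + 2*P/9 (Y(P) = -4 + (P + P)/(P + (9 - P)) = -4 + (2*P)/9 = -4 + (2*P)*(1/9) = -4 + 2*P/9)
(Y(539) - 196650) + 191**2 = ((-4 + (2/9)*539) - 196650) + 191**2 = ((-4 + 1078/9) - 196650) + 36481 = (1042/9 - 196650) + 36481 = -1768808/9 + 36481 = -1440479/9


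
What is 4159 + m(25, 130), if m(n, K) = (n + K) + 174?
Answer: 4488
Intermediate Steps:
m(n, K) = 174 + K + n (m(n, K) = (K + n) + 174 = 174 + K + n)
4159 + m(25, 130) = 4159 + (174 + 130 + 25) = 4159 + 329 = 4488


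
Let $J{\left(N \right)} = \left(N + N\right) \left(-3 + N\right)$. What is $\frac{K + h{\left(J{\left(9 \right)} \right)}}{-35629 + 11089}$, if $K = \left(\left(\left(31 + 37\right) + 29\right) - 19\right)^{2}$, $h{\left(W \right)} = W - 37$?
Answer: $- \frac{1231}{4908} \approx -0.25081$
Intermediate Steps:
$J{\left(N \right)} = 2 N \left(-3 + N\right)$
$h{\left(W \right)} = -37 + W$
$K = 6084$ ($K = \left(\left(68 + 29\right) - 19\right)^{2} = \left(97 - 19\right)^{2} = 78^{2} = 6084$)
$\frac{K + h{\left(J{\left(9 \right)} \right)}}{-35629 + 11089} = \frac{6084 - \left(37 - 18 \left(-3 + 9\right)\right)}{-35629 + 11089} = \frac{6084 - \left(37 - 108\right)}{-24540} = \left(6084 + \left(-37 + 108\right)\right) \left(- \frac{1}{24540}\right) = \left(6084 + 71\right) \left(- \frac{1}{24540}\right) = 6155 \left(- \frac{1}{24540}\right) = - \frac{1231}{4908}$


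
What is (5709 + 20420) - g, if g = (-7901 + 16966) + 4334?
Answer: 12730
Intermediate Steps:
g = 13399 (g = 9065 + 4334 = 13399)
(5709 + 20420) - g = (5709 + 20420) - 1*13399 = 26129 - 13399 = 12730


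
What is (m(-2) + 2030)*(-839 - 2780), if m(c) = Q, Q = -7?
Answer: -7321237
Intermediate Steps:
m(c) = -7
(m(-2) + 2030)*(-839 - 2780) = (-7 + 2030)*(-839 - 2780) = 2023*(-3619) = -7321237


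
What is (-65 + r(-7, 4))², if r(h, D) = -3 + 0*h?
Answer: 4624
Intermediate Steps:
r(h, D) = -3 (r(h, D) = -3 + 0 = -3)
(-65 + r(-7, 4))² = (-65 - 3)² = (-68)² = 4624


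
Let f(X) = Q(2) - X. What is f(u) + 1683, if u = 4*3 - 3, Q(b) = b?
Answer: 1676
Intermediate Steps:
u = 9 (u = 12 - 3 = 9)
f(X) = 2 - X
f(u) + 1683 = (2 - 1*9) + 1683 = (2 - 9) + 1683 = -7 + 1683 = 1676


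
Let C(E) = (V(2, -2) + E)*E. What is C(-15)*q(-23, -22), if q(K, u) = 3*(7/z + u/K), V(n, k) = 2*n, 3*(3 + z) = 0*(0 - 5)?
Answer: -15675/23 ≈ -681.52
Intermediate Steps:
z = -3 (z = -3 + (0*(0 - 5))/3 = -3 + (0*(-5))/3 = -3 + (1/3)*0 = -3 + 0 = -3)
q(K, u) = -7 + 3*u/K (q(K, u) = 3*(7/(-3) + u/K) = 3*(7*(-1/3) + u/K) = 3*(-7/3 + u/K) = -7 + 3*u/K)
C(E) = E*(4 + E) (C(E) = (2*2 + E)*E = (4 + E)*E = E*(4 + E))
C(-15)*q(-23, -22) = (-15*(4 - 15))*(-7 + 3*(-22)/(-23)) = (-15*(-11))*(-7 + 3*(-22)*(-1/23)) = 165*(-7 + 66/23) = 165*(-95/23) = -15675/23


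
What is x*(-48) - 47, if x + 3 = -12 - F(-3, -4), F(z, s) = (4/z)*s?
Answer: 929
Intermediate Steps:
F(z, s) = 4*s/z
x = -61/3 (x = -3 + (-12 - 4*(-4)/(-3)) = -3 + (-12 - 4*(-4)*(-1)/3) = -3 + (-12 - 1*16/3) = -3 + (-12 - 16/3) = -3 - 52/3 = -61/3 ≈ -20.333)
x*(-48) - 47 = -61/3*(-48) - 47 = 976 - 47 = 929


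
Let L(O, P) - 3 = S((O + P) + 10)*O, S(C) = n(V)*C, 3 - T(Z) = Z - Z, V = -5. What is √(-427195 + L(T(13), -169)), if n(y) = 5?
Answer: 2*I*√107383 ≈ 655.39*I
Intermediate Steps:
T(Z) = 3 (T(Z) = 3 - (Z - Z) = 3 - 1*0 = 3 + 0 = 3)
S(C) = 5*C
L(O, P) = 3 + O*(50 + 5*O + 5*P) (L(O, P) = 3 + (5*((O + P) + 10))*O = 3 + (5*(10 + O + P))*O = 3 + (50 + 5*O + 5*P)*O = 3 + O*(50 + 5*O + 5*P))
√(-427195 + L(T(13), -169)) = √(-427195 + (3 + 5*3*(10 + 3 - 169))) = √(-427195 + (3 + 5*3*(-156))) = √(-427195 + (3 - 2340)) = √(-427195 - 2337) = √(-429532) = 2*I*√107383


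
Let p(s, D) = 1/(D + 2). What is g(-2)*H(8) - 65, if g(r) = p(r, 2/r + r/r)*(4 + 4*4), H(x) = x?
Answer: 15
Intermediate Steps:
p(s, D) = 1/(2 + D)
g(r) = 20/(3 + 2/r) (g(r) = (4 + 4*4)/(2 + (2/r + r/r)) = (4 + 16)/(2 + (2/r + 1)) = 20/(2 + (1 + 2/r)) = 20/(3 + 2/r))
g(-2)*H(8) - 65 = (20*(-2)/(2 + 3*(-2)))*8 - 65 = (20*(-2)/(2 - 6))*8 - 65 = (20*(-2)/(-4))*8 - 65 = (20*(-2)*(-¼))*8 - 65 = 10*8 - 65 = 80 - 65 = 15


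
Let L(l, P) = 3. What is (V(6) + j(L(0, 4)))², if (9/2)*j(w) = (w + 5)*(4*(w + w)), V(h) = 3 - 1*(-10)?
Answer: 27889/9 ≈ 3098.8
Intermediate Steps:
V(h) = 13 (V(h) = 3 + 10 = 13)
j(w) = 16*w*(5 + w)/9 (j(w) = 2*((w + 5)*(4*(w + w)))/9 = 2*((5 + w)*(4*(2*w)))/9 = 2*((5 + w)*(8*w))/9 = 2*(8*w*(5 + w))/9 = 16*w*(5 + w)/9)
(V(6) + j(L(0, 4)))² = (13 + (16/9)*3*(5 + 3))² = (13 + (16/9)*3*8)² = (13 + 128/3)² = (167/3)² = 27889/9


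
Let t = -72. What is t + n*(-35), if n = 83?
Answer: -2977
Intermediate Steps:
t + n*(-35) = -72 + 83*(-35) = -72 - 2905 = -2977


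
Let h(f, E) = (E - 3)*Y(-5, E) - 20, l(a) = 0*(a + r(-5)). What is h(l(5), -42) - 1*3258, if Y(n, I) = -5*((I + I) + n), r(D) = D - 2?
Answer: -23303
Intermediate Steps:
r(D) = -2 + D
Y(n, I) = -10*I - 5*n (Y(n, I) = -5*(2*I + n) = -5*(n + 2*I) = -10*I - 5*n)
l(a) = 0 (l(a) = 0*(a + (-2 - 5)) = 0*(a - 7) = 0*(-7 + a) = 0)
h(f, E) = -20 + (-3 + E)*(25 - 10*E) (h(f, E) = (E - 3)*(-10*E - 5*(-5)) - 20 = (-3 + E)*(-10*E + 25) - 20 = (-3 + E)*(25 - 10*E) - 20 = -20 + (-3 + E)*(25 - 10*E))
h(l(5), -42) - 1*3258 = (-95 - 10*(-42)**2 + 55*(-42)) - 1*3258 = (-95 - 10*1764 - 2310) - 3258 = (-95 - 17640 - 2310) - 3258 = -20045 - 3258 = -23303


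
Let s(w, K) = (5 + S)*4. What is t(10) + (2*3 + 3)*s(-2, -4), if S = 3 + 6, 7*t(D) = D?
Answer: 3538/7 ≈ 505.43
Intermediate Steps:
t(D) = D/7
S = 9
s(w, K) = 56 (s(w, K) = (5 + 9)*4 = 14*4 = 56)
t(10) + (2*3 + 3)*s(-2, -4) = (1/7)*10 + (2*3 + 3)*56 = 10/7 + (6 + 3)*56 = 10/7 + 9*56 = 10/7 + 504 = 3538/7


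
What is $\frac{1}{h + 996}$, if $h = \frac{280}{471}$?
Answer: $\frac{471}{469396} \approx 0.0010034$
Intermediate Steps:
$h = \frac{280}{471}$ ($h = 280 \cdot \frac{1}{471} = \frac{280}{471} \approx 0.59448$)
$\frac{1}{h + 996} = \frac{1}{\frac{280}{471} + 996} = \frac{1}{\frac{469396}{471}} = \frac{471}{469396}$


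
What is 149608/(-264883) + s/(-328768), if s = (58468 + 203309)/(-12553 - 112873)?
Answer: -6169174401297053/10922730001065344 ≈ -0.56480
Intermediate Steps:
s = -261777/125426 (s = 261777/(-125426) = 261777*(-1/125426) = -261777/125426 ≈ -2.0871)
149608/(-264883) + s/(-328768) = 149608/(-264883) - 261777/125426/(-328768) = 149608*(-1/264883) - 261777/125426*(-1/328768) = -149608/264883 + 261777/41236055168 = -6169174401297053/10922730001065344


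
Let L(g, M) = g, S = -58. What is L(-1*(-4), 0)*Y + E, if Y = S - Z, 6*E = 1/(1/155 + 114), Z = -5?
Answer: -22477357/106026 ≈ -212.00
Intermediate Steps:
E = 155/106026 (E = 1/(6*(1/155 + 114)) = 1/(6*(17671/155)) = (⅙)*(155/17671) = 155/106026 ≈ 0.0014619)
Y = -53 (Y = -58 - 1*(-5) = -58 + 5 = -53)
L(-1*(-4), 0)*Y + E = -1*(-4)*(-53) + 155/106026 = 4*(-53) + 155/106026 = -212 + 155/106026 = -22477357/106026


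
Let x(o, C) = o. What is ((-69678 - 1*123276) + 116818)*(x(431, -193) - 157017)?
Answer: 11921831696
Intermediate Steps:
((-69678 - 1*123276) + 116818)*(x(431, -193) - 157017) = ((-69678 - 1*123276) + 116818)*(431 - 157017) = ((-69678 - 123276) + 116818)*(-156586) = (-192954 + 116818)*(-156586) = -76136*(-156586) = 11921831696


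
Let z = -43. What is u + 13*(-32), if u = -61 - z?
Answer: -434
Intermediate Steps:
u = -18 (u = -61 - 1*(-43) = -61 + 43 = -18)
u + 13*(-32) = -18 + 13*(-32) = -18 - 416 = -434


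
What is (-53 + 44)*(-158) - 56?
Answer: 1366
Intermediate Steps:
(-53 + 44)*(-158) - 56 = -9*(-158) - 56 = 1422 - 56 = 1366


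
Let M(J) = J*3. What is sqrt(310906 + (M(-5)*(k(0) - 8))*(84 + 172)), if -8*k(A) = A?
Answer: sqrt(341626) ≈ 584.49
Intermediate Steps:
k(A) = -A/8
M(J) = 3*J
sqrt(310906 + (M(-5)*(k(0) - 8))*(84 + 172)) = sqrt(310906 + ((3*(-5))*(-1/8*0 - 8))*(84 + 172)) = sqrt(310906 - 15*(0 - 8)*256) = sqrt(310906 - 15*(-8)*256) = sqrt(310906 + 120*256) = sqrt(310906 + 30720) = sqrt(341626)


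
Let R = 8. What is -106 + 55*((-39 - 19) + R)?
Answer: -2856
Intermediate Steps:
-106 + 55*((-39 - 19) + R) = -106 + 55*((-39 - 19) + 8) = -106 + 55*(-58 + 8) = -106 + 55*(-50) = -106 - 2750 = -2856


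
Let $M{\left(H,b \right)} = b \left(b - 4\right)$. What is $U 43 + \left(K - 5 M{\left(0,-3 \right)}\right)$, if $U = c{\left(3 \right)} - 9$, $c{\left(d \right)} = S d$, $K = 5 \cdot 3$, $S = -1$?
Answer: $-606$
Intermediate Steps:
$K = 15$
$M{\left(H,b \right)} = b \left(-4 + b\right)$
$c{\left(d \right)} = - d$
$U = -12$ ($U = \left(-1\right) 3 - 9 = -3 - 9 = -12$)
$U 43 + \left(K - 5 M{\left(0,-3 \right)}\right) = \left(-12\right) 43 + \left(15 - 5 \left(- 3 \left(-4 - 3\right)\right)\right) = -516 + \left(15 - 5 \left(\left(-3\right) \left(-7\right)\right)\right) = -516 + \left(15 - 105\right) = -516 - 90 = -606$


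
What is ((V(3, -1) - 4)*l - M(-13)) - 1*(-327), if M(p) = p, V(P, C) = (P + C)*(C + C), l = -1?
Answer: 348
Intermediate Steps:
V(P, C) = 2*C*(C + P) (V(P, C) = (C + P)*(2*C) = 2*C*(C + P))
((V(3, -1) - 4)*l - M(-13)) - 1*(-327) = ((2*(-1)*(-1 + 3) - 4)*(-1) - 1*(-13)) - 1*(-327) = ((2*(-1)*2 - 4)*(-1) + 13) + 327 = ((-4 - 4)*(-1) + 13) + 327 = (-8*(-1) + 13) + 327 = (8 + 13) + 327 = 21 + 327 = 348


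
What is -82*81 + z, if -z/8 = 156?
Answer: -7890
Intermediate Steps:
z = -1248 (z = -8*156 = -1248)
-82*81 + z = -82*81 - 1248 = -6642 - 1248 = -7890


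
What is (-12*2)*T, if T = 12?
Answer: -288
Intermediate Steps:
(-12*2)*T = -12*2*12 = -24*12 = -288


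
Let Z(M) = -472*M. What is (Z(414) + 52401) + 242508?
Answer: 99501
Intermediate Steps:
(Z(414) + 52401) + 242508 = (-472*414 + 52401) + 242508 = (-195408 + 52401) + 242508 = -143007 + 242508 = 99501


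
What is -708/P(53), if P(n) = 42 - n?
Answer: 708/11 ≈ 64.364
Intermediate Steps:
-708/P(53) = -708/(42 - 1*53) = -708/(42 - 53) = -708/(-11) = -708*(-1/11) = 708/11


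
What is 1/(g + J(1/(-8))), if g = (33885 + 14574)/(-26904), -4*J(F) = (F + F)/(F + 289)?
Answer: -20725048/37325099 ≈ -0.55526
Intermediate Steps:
J(F) = -F/(2*(289 + F)) (J(F) = -(F + F)/(4*(F + 289)) = -2*F/(4*(289 + F)) = -F/(2*(289 + F)))
g = -16153/8968 (g = 48459*(-1/26904) = -16153/8968 ≈ -1.8012)
1/(g + J(1/(-8))) = 1/(-16153/8968 - 1/(-8*(578 + 2/(-8)))) = 1/(-16153/8968 - 1*(-⅛)/(578 + 2*(-⅛))) = 1/(-16153/8968 - 1*(-⅛)/(578 - ¼)) = 1/(-16153/8968 - 1*(-⅛)/2311/4) = 1/(-16153/8968 - 1*(-⅛)*4/2311) = 1/(-16153/8968 + 1/4622) = 1/(-37325099/20725048) = -20725048/37325099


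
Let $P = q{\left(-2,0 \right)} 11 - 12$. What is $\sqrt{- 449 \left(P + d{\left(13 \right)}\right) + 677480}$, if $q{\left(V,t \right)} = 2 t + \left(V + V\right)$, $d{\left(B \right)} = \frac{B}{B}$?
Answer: $5 \sqrt{28087} \approx 837.96$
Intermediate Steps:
$d{\left(B \right)} = 1$
$q{\left(V,t \right)} = 2 V + 2 t$ ($q{\left(V,t \right)} = 2 t + 2 V = 2 V + 2 t$)
$P = -56$ ($P = \left(2 \left(-2\right) + 2 \cdot 0\right) 11 - 12 = \left(-4 + 0\right) 11 - 12 = \left(-4\right) 11 - 12 = -44 - 12 = -56$)
$\sqrt{- 449 \left(P + d{\left(13 \right)}\right) + 677480} = \sqrt{- 449 \left(-56 + 1\right) + 677480} = \sqrt{\left(-449\right) \left(-55\right) + 677480} = \sqrt{24695 + 677480} = \sqrt{702175} = 5 \sqrt{28087}$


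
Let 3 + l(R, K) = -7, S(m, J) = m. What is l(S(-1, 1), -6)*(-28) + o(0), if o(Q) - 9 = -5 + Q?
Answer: 284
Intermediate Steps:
l(R, K) = -10 (l(R, K) = -3 - 7 = -10)
o(Q) = 4 + Q (o(Q) = 9 + (-5 + Q) = 4 + Q)
l(S(-1, 1), -6)*(-28) + o(0) = -10*(-28) + (4 + 0) = 280 + 4 = 284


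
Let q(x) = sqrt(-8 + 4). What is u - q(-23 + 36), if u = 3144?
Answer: 3144 - 2*I ≈ 3144.0 - 2.0*I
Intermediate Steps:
q(x) = 2*I (q(x) = sqrt(-4) = 2*I)
u - q(-23 + 36) = 3144 - 2*I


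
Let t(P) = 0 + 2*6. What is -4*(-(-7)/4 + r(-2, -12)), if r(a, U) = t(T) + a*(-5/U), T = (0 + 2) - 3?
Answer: -155/3 ≈ -51.667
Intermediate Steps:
T = -1 (T = 2 - 3 = -1)
t(P) = 12 (t(P) = 0 + 12 = 12)
r(a, U) = 12 - 5*a/U (r(a, U) = 12 + a*(-5/U) = 12 - 5*a/U)
-4*(-(-7)/4 + r(-2, -12)) = -4*(-(-7)/4 + (12 - 5*(-2)/(-12))) = -4*(-(-7)/4 + (12 - 5*(-2)*(-1/12))) = -4*(-1*(-7/4) + (12 - ⅚)) = -4*(7/4 + 67/6) = -4*155/12 = -155/3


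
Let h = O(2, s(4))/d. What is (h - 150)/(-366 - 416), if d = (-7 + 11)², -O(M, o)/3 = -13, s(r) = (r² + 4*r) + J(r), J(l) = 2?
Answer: 2361/12512 ≈ 0.18870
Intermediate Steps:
s(r) = 2 + r² + 4*r (s(r) = (r² + 4*r) + 2 = 2 + r² + 4*r)
O(M, o) = 39 (O(M, o) = -3*(-13) = 39)
d = 16 (d = 4² = 16)
h = 39/16 ≈ 2.4375
(h - 150)/(-366 - 416) = (39/16 - 150)/(-366 - 416) = -2361/16/(-782) = -2361/16*(-1/782) = 2361/12512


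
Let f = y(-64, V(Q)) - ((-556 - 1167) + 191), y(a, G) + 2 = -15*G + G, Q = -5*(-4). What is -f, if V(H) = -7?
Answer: -1628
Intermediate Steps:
Q = 20
y(a, G) = -2 - 14*G (y(a, G) = -2 + (-15*G + G) = -2 - 14*G)
f = 1628 (f = (-2 - 14*(-7)) - ((-556 - 1167) + 191) = (-2 + 98) - (-1723 + 191) = 96 - 1*(-1532) = 96 + 1532 = 1628)
-f = -1*1628 = -1628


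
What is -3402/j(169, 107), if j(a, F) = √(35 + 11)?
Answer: -1701*√46/23 ≈ -501.60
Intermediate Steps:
j(a, F) = √46
-3402/j(169, 107) = -3402*√46/46 = -1701*√46/23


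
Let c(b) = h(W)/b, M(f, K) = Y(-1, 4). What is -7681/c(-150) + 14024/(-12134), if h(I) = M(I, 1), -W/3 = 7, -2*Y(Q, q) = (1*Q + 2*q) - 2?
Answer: -2796044632/6067 ≈ -4.6086e+5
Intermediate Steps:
Y(Q, q) = 1 - q - Q/2 (Y(Q, q) = -((1*Q + 2*q) - 2)/2 = -((Q + 2*q) - 2)/2 = -(-2 + Q + 2*q)/2 = 1 - q - Q/2)
W = -21 (W = -3*7 = -21)
M(f, K) = -5/2 (M(f, K) = 1 - 1*4 - ½*(-1) = 1 - 4 + ½ = -5/2)
h(I) = -5/2
c(b) = -5/(2*b)
-7681/c(-150) + 14024/(-12134) = -7681/((-5/2/(-150))) + 14024/(-12134) = -7681/((-5/2*(-1/150))) + 14024*(-1/12134) = -7681/1/60 - 7012/6067 = -7681*60 - 7012/6067 = -460860 - 7012/6067 = -2796044632/6067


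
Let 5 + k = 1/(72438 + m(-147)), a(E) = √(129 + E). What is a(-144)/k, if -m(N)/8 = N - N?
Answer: -72438*I*√15/362189 ≈ -0.7746*I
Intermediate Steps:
m(N) = 0 (m(N) = -8*(N - N) = -8*0 = 0)
k = -362189/72438 (k = -5 + 1/(72438 + 0) = -5 + 1/72438 = -362189/72438 ≈ -5.0000)
a(-144)/k = √(129 - 144)/(-362189/72438) = √(-15)*(-72438/362189) = (I*√15)*(-72438/362189) = -72438*I*√15/362189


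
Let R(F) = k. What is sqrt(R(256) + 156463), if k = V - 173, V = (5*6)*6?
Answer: sqrt(156470) ≈ 395.56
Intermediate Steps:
V = 180 (V = 30*6 = 180)
k = 7 (k = 180 - 173 = 7)
R(F) = 7
sqrt(R(256) + 156463) = sqrt(7 + 156463) = sqrt(156470)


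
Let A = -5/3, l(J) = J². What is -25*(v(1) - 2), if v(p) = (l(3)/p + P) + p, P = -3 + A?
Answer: -250/3 ≈ -83.333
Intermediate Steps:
A = -5/3 (A = -5*⅓ = -5/3 ≈ -1.6667)
P = -14/3 (P = -3 - 5/3 = -14/3 ≈ -4.6667)
v(p) = -14/3 + p + 9/p (v(p) = (3²/p - 14/3) + p = (9/p - 14/3) + p = (-14/3 + 9/p) + p = -14/3 + p + 9/p)
-25*(v(1) - 2) = -25*((-14/3 + 1 + 9/1) - 2) = -25*((-14/3 + 1 + 9*1) - 2) = -25*((-14/3 + 1 + 9) - 2) = -25*(16/3 - 2) = -25*10/3 = -250/3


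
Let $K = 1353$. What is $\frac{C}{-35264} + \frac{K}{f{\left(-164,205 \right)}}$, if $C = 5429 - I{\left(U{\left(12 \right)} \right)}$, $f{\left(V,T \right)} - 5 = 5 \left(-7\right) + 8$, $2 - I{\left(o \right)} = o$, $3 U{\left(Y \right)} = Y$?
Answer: $- \frac{2174167}{35264} \approx -61.654$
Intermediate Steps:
$U{\left(Y \right)} = \frac{Y}{3}$
$I{\left(o \right)} = 2 - o$
$f{\left(V,T \right)} = -22$ ($f{\left(V,T \right)} = 5 + \left(5 \left(-7\right) + 8\right) = 5 + \left(-35 + 8\right) = 5 - 27 = -22$)
$C = 5431$ ($C = 5429 - \left(2 - \frac{1}{3} \cdot 12\right) = 5429 - \left(2 - 4\right) = 5429 - -2 = 5429 + 2 = 5431$)
$\frac{C}{-35264} + \frac{K}{f{\left(-164,205 \right)}} = \frac{5431}{-35264} + \frac{1353}{-22} = 5431 \left(- \frac{1}{35264}\right) + 1353 \left(- \frac{1}{22}\right) = - \frac{5431}{35264} - \frac{123}{2} = - \frac{2174167}{35264}$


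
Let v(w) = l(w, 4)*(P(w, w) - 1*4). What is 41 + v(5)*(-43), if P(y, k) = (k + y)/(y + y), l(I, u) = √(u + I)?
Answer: 428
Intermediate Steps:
l(I, u) = √(I + u)
P(y, k) = (k + y)/(2*y) (P(y, k) = (k + y)/((2*y)) = (k + y)*(1/(2*y)) = (k + y)/(2*y))
v(w) = -3*√(4 + w) (v(w) = √(w + 4)*((w + w)/(2*w) - 1*4) = √(4 + w)*((2*w)/(2*w) - 4) = √(4 + w)*(1 - 4) = √(4 + w)*(-3) = -3*√(4 + w))
41 + v(5)*(-43) = 41 - 3*√(4 + 5)*(-43) = 41 - 3*√9*(-43) = 41 - 3*3*(-43) = 41 - 9*(-43) = 41 + 387 = 428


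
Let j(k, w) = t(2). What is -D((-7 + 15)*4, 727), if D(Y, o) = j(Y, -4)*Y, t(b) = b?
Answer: -64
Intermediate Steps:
j(k, w) = 2
D(Y, o) = 2*Y
-D((-7 + 15)*4, 727) = -2*(-7 + 15)*4 = -2*8*4 = -2*32 = -1*64 = -64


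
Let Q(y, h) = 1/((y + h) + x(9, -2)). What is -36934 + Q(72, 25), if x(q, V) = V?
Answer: -3508729/95 ≈ -36934.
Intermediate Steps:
Q(y, h) = 1/(-2 + h + y) (Q(y, h) = 1/((y + h) - 2) = 1/((h + y) - 2) = 1/(-2 + h + y))
-36934 + Q(72, 25) = -36934 + 1/(-2 + 25 + 72) = -36934 + 1/95 = -3508729/95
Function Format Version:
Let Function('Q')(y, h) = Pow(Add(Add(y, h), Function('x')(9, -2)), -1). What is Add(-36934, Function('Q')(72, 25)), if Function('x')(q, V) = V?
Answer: Rational(-3508729, 95) ≈ -36934.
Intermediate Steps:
Function('Q')(y, h) = Pow(Add(-2, h, y), -1) (Function('Q')(y, h) = Pow(Add(Add(y, h), -2), -1) = Pow(Add(Add(h, y), -2), -1) = Pow(Add(-2, h, y), -1))
Add(-36934, Function('Q')(72, 25)) = Add(-36934, Pow(Add(-2, 25, 72), -1)) = Add(-36934, Pow(95, -1)) = Add(-36934, Rational(1, 95)) = Rational(-3508729, 95)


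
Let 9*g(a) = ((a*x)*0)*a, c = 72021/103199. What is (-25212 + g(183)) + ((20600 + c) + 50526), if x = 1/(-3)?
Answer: 4738350907/103199 ≈ 45915.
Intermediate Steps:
x = -⅓ ≈ -0.33333
c = 72021/103199 (c = 72021*(1/103199) = 72021/103199 ≈ 0.69788)
g(a) = 0 (g(a) = (((a*(-⅓))*0)*a)/9 = ((-a/3*0)*a)/9 = (0*a)/9 = (⅑)*0 = 0)
(-25212 + g(183)) + ((20600 + c) + 50526) = (-25212 + 0) + ((20600 + 72021/103199) + 50526) = -25212 + (2125971421/103199 + 50526) = -25212 + 7340204095/103199 = 4738350907/103199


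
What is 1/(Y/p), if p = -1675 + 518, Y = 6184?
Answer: -1157/6184 ≈ -0.18710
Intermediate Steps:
p = -1157
1/(Y/p) = 1/(6184/(-1157)) = 1/(6184*(-1/1157)) = 1/(-6184/1157) = -1157/6184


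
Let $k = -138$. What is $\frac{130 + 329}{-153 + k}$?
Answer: $- \frac{153}{97} \approx -1.5773$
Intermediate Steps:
$\frac{130 + 329}{-153 + k} = \frac{130 + 329}{-153 - 138} = \frac{459}{-291} = 459 \left(- \frac{1}{291}\right) = - \frac{153}{97}$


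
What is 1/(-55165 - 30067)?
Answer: -1/85232 ≈ -1.1733e-5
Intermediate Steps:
1/(-55165 - 30067) = 1/(-85232) = -1/85232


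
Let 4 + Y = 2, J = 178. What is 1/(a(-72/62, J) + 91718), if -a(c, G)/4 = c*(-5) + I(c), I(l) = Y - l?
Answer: 31/2842642 ≈ 1.0905e-5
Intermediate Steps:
Y = -2 (Y = -4 + 2 = -2)
I(l) = -2 - l
a(c, G) = 8 + 24*c (a(c, G) = -4*(c*(-5) + (-2 - c)) = -4*(-5*c + (-2 - c)) = -4*(-2 - 6*c) = 8 + 24*c)
1/(a(-72/62, J) + 91718) = 1/((8 + 24*(-72/62)) + 91718) = 1/((8 + 24*(-72*1/62)) + 91718) = 1/((8 + 24*(-36/31)) + 91718) = 1/((8 - 864/31) + 91718) = 1/(-616/31 + 91718) = 1/(2842642/31) = 31/2842642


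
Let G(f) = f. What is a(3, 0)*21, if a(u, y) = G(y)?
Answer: 0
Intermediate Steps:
a(u, y) = y
a(3, 0)*21 = 0*21 = 0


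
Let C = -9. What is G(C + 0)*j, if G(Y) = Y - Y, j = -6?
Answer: 0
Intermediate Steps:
G(Y) = 0
G(C + 0)*j = 0*(-6) = 0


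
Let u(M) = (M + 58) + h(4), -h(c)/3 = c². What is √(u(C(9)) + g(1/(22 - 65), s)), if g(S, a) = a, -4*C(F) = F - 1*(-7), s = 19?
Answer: 5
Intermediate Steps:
C(F) = -7/4 - F/4 (C(F) = -(F - 1*(-7))/4 = -(F + 7)/4 = -(7 + F)/4 = -7/4 - F/4)
h(c) = -3*c²
u(M) = 10 + M (u(M) = (M + 58) - 3*4² = (58 + M) - 3*16 = (58 + M) - 48 = 10 + M)
√(u(C(9)) + g(1/(22 - 65), s)) = √((10 + (-7/4 - ¼*9)) + 19) = √((10 + (-7/4 - 9/4)) + 19) = √((10 - 4) + 19) = √(6 + 19) = √25 = 5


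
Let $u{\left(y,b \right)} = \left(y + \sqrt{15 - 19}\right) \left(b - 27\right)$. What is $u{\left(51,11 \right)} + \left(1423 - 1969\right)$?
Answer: $-1362 - 32 i \approx -1362.0 - 32.0 i$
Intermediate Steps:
$u{\left(y,b \right)} = \left(-27 + b\right) \left(y + 2 i\right)$ ($u{\left(y,b \right)} = \left(y + \sqrt{-4}\right) \left(-27 + b\right) = \left(y + 2 i\right) \left(-27 + b\right) = \left(-27 + b\right) \left(y + 2 i\right)$)
$u{\left(51,11 \right)} + \left(1423 - 1969\right) = \left(- 54 i - 1377 + 11 \cdot 51 + 2 i 11\right) + \left(1423 - 1969\right) = \left(- 54 i - 1377 + 561 + 22 i\right) - 546 = \left(-816 - 32 i\right) - 546 = -1362 - 32 i$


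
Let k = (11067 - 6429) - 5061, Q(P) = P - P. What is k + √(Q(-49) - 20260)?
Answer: -423 + 2*I*√5065 ≈ -423.0 + 142.34*I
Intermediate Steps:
Q(P) = 0
k = -423 (k = 4638 - 5061 = -423)
k + √(Q(-49) - 20260) = -423 + √(0 - 20260) = -423 + √(-20260) = -423 + 2*I*√5065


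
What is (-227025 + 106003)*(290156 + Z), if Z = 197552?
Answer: -59023397576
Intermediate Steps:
(-227025 + 106003)*(290156 + Z) = (-227025 + 106003)*(290156 + 197552) = -121022*487708 = -59023397576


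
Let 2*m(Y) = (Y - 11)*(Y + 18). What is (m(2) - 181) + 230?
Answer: -41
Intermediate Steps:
m(Y) = (-11 + Y)*(18 + Y)/2 (m(Y) = ((Y - 11)*(Y + 18))/2 = ((-11 + Y)*(18 + Y))/2 = (-11 + Y)*(18 + Y)/2)
(m(2) - 181) + 230 = ((-99 + (1/2)*2**2 + (7/2)*2) - 181) + 230 = ((-99 + (1/2)*4 + 7) - 181) + 230 = ((-99 + 2 + 7) - 181) + 230 = (-90 - 181) + 230 = -271 + 230 = -41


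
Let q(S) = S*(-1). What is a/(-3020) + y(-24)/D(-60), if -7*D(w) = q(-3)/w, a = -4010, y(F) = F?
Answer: -1014319/302 ≈ -3358.7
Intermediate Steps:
q(S) = -S
D(w) = -3/(7*w) (D(w) = -(-1*(-3))/(7*w) = -3/(7*w))
a/(-3020) + y(-24)/D(-60) = -4010/(-3020) - 24/((-3/7/(-60))) = -4010*(-1/3020) - 24/((-3/7*(-1/60))) = 401/302 - 24/1/140 = 401/302 - 24*140 = 401/302 - 3360 = -1014319/302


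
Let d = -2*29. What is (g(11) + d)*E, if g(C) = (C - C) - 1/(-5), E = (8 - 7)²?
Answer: -289/5 ≈ -57.800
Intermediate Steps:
d = -58
E = 1 (E = 1² = 1)
g(C) = ⅕ (g(C) = 0 - 1*(-⅕) = 0 + ⅕ = ⅕)
(g(11) + d)*E = (⅕ - 58)*1 = -289/5*1 = -289/5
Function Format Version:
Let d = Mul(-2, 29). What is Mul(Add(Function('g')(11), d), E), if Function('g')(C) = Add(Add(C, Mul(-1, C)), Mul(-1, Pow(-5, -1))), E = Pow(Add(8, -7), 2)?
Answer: Rational(-289, 5) ≈ -57.800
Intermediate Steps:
d = -58
E = 1 (E = Pow(1, 2) = 1)
Function('g')(C) = Rational(1, 5) (Function('g')(C) = Add(0, Mul(-1, Rational(-1, 5))) = Add(0, Rational(1, 5)) = Rational(1, 5))
Mul(Add(Function('g')(11), d), E) = Mul(Add(Rational(1, 5), -58), 1) = Mul(Rational(-289, 5), 1) = Rational(-289, 5)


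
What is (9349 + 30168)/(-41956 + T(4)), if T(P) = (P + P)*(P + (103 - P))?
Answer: -39517/41132 ≈ -0.96074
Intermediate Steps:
T(P) = 206*P (T(P) = (2*P)*103 = 206*P)
(9349 + 30168)/(-41956 + T(4)) = (9349 + 30168)/(-41956 + 206*4) = 39517/(-41956 + 824) = 39517/(-41132) = 39517*(-1/41132) = -39517/41132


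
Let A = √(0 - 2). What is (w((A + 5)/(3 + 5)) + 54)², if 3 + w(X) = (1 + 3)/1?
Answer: 3025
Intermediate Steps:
A = I*√2 (A = √(-2) = I*√2 ≈ 1.4142*I)
w(X) = 1 (w(X) = -3 + (1 + 3)/1 = -3 + 4*1 = -3 + 4 = 1)
(w((A + 5)/(3 + 5)) + 54)² = (1 + 54)² = 55² = 3025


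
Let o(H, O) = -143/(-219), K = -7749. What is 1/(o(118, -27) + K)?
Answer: -219/1696888 ≈ -0.00012906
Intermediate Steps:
o(H, O) = 143/219 (o(H, O) = -143*(-1/219) = 143/219)
1/(o(118, -27) + K) = 1/(143/219 - 7749) = 1/(-1696888/219) = -219/1696888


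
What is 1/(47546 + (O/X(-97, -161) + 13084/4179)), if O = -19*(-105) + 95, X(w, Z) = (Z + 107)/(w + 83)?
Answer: 37611/1808749952 ≈ 2.0794e-5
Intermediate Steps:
X(w, Z) = (107 + Z)/(83 + w)
O = 2090 (O = 1995 + 95 = 2090)
1/(47546 + (O/X(-97, -161) + 13084/4179)) = 1/(47546 + (2090/(((107 - 161)/(83 - 97))) + 13084/4179)) = 1/(47546 + (2090/((-54/(-14))) + 13084*(1/4179))) = 1/(47546 + (2090/((-1/14*(-54))) + 13084/4179)) = 1/(47546 + (2090/(27/7) + 13084/4179)) = 1/(47546 + (2090*(7/27) + 13084/4179)) = 1/(47546 + (14630/27 + 13084/4179)) = 1/(47546 + 20497346/37611) = 1/(1808749952/37611) = 37611/1808749952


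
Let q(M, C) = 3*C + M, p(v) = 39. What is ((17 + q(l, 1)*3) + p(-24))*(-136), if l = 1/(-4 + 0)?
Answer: -8738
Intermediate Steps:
l = -1/4 (l = 1/(-4) = -1/4 ≈ -0.25000)
q(M, C) = M + 3*C
((17 + q(l, 1)*3) + p(-24))*(-136) = ((17 + (-1/4 + 3*1)*3) + 39)*(-136) = ((17 + (-1/4 + 3)*3) + 39)*(-136) = ((17 + (11/4)*3) + 39)*(-136) = ((17 + 33/4) + 39)*(-136) = (101/4 + 39)*(-136) = (257/4)*(-136) = -8738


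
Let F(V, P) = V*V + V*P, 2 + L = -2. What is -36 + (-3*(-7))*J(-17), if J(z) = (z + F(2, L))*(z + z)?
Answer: 14958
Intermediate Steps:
L = -4 (L = -2 - 2 = -4)
F(V, P) = V² + P*V
J(z) = 2*z*(-4 + z) (J(z) = (z + 2*(-4 + 2))*(z + z) = (z + 2*(-2))*(2*z) = (z - 4)*(2*z) = (-4 + z)*(2*z) = 2*z*(-4 + z))
-36 + (-3*(-7))*J(-17) = -36 + (-3*(-7))*(2*(-17)*(-4 - 17)) = -36 + 21*(2*(-17)*(-21)) = -36 + 21*714 = -36 + 14994 = 14958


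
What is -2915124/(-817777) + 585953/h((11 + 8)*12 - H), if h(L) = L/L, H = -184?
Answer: 479181801605/817777 ≈ 5.8596e+5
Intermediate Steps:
h(L) = 1
-2915124/(-817777) + 585953/h((11 + 8)*12 - H) = -2915124/(-817777) + 585953/1 = -2915124*(-1/817777) + 585953*1 = 2915124/817777 + 585953 = 479181801605/817777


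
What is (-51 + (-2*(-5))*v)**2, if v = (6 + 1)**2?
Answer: 192721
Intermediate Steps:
v = 49 (v = 7**2 = 49)
(-51 + (-2*(-5))*v)**2 = (-51 - 2*(-5)*49)**2 = (-51 + 10*49)**2 = (-51 + 490)**2 = 439**2 = 192721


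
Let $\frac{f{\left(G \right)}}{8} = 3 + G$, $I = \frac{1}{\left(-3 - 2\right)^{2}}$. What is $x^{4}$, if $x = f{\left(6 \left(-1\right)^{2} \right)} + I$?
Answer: $\frac{10520947447201}{390625} \approx 2.6934 \cdot 10^{7}$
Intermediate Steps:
$I = \frac{1}{25}$ ($I = \frac{1}{\left(-5\right)^{2}} = \frac{1}{25} \approx 0.04$)
$f{\left(G \right)} = 24 + 8 G$ ($f{\left(G \right)} = 8 \left(3 + G\right) = 24 + 8 G$)
$x = \frac{1801}{25}$ ($x = \left(24 + 8 \cdot 6 \left(-1\right)^{2}\right) + \frac{1}{25} = \left(24 + 8 \cdot 6 \cdot 1\right) + \frac{1}{25} = \left(24 + 8 \cdot 6\right) + \frac{1}{25} = \left(24 + 48\right) + \frac{1}{25} = 72 + \frac{1}{25} = \frac{1801}{25} \approx 72.04$)
$x^{4} = \left(\frac{1801}{25}\right)^{4} = \frac{10520947447201}{390625}$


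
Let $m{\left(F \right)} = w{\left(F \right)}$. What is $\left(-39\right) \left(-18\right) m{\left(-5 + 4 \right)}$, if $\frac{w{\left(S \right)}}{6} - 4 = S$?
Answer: $12636$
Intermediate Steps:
$w{\left(S \right)} = 24 + 6 S$
$m{\left(F \right)} = 24 + 6 F$
$\left(-39\right) \left(-18\right) m{\left(-5 + 4 \right)} = \left(-39\right) \left(-18\right) \left(24 + 6 \left(-5 + 4\right)\right) = 702 \left(24 + 6 \left(-1\right)\right) = 702 \left(24 - 6\right) = 702 \cdot 18 = 12636$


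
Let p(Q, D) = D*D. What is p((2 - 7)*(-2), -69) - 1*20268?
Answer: -15507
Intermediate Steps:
p(Q, D) = D²
p((2 - 7)*(-2), -69) - 1*20268 = (-69)² - 1*20268 = 4761 - 20268 = -15507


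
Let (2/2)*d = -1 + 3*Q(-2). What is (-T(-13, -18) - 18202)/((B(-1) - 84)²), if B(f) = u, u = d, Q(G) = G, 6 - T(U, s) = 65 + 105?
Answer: -18038/8281 ≈ -2.1782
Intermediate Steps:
T(U, s) = -164 (T(U, s) = 6 - (65 + 105) = 6 - 1*170 = 6 - 170 = -164)
d = -7 (d = -1 + 3*(-2) = -1 - 6 = -7)
u = -7
B(f) = -7
(-T(-13, -18) - 18202)/((B(-1) - 84)²) = (-1*(-164) - 18202)/((-7 - 84)²) = (164 - 18202)/((-91)²) = -18038/8281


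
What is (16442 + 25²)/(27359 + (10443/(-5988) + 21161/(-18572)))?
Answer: 26361198946/42253473505 ≈ 0.62388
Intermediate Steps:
(16442 + 25²)/(27359 + (10443/(-5988) + 21161/(-18572))) = (16442 + 625)/(27359 + (10443*(-1/5988) + 21161*(-1/18572))) = 17067/(27359 + (-3481/1996 - 21161/18572)) = 17067/(27359 - 13360811/4633714) = 17067/(126760420515/4633714) = 17067*(4633714/126760420515) = 26361198946/42253473505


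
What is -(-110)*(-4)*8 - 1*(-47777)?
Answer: 44257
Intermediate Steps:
-(-110)*(-4)*8 - 1*(-47777) = -22*20*8 + 47777 = -440*8 + 47777 = -3520 + 47777 = 44257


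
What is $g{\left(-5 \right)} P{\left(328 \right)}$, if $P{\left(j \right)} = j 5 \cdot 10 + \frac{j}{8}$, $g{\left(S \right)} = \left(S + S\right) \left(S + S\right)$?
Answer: $1644100$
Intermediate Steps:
$g{\left(S \right)} = 4 S^{2}$ ($g{\left(S \right)} = 2 S 2 S = 4 S^{2}$)
$P{\left(j \right)} = \frac{401 j}{8}$ ($P{\left(j \right)} = 5 j 10 + j \frac{1}{8} = 50 j + \frac{j}{8} = \frac{401 j}{8}$)
$g{\left(-5 \right)} P{\left(328 \right)} = 4 \left(-5\right)^{2} \cdot \frac{401}{8} \cdot 328 = 4 \cdot 25 \cdot 16441 = 100 \cdot 16441 = 1644100$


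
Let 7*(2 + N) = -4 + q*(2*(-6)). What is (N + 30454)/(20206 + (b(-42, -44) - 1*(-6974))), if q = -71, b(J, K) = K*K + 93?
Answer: 214012/204463 ≈ 1.0467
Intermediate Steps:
b(J, K) = 93 + K**2 (b(J, K) = K**2 + 93 = 93 + K**2)
N = 834/7 (N = -2 + (-4 - 142*(-6))/7 = -2 + (-4 - 71*(-12))/7 = -2 + (-4 + 852)/7 = -2 + (1/7)*848 = -2 + 848/7 = 834/7 ≈ 119.14)
(N + 30454)/(20206 + (b(-42, -44) - 1*(-6974))) = (834/7 + 30454)/(20206 + ((93 + (-44)**2) - 1*(-6974))) = 214012/(7*(20206 + ((93 + 1936) + 6974))) = 214012/(7*(20206 + (2029 + 6974))) = 214012/(7*(20206 + 9003)) = (214012/7)/29209 = (214012/7)*(1/29209) = 214012/204463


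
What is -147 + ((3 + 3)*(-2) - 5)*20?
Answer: -487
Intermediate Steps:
-147 + ((3 + 3)*(-2) - 5)*20 = -147 + (6*(-2) - 5)*20 = -147 + (-12 - 5)*20 = -147 - 17*20 = -147 - 340 = -487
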